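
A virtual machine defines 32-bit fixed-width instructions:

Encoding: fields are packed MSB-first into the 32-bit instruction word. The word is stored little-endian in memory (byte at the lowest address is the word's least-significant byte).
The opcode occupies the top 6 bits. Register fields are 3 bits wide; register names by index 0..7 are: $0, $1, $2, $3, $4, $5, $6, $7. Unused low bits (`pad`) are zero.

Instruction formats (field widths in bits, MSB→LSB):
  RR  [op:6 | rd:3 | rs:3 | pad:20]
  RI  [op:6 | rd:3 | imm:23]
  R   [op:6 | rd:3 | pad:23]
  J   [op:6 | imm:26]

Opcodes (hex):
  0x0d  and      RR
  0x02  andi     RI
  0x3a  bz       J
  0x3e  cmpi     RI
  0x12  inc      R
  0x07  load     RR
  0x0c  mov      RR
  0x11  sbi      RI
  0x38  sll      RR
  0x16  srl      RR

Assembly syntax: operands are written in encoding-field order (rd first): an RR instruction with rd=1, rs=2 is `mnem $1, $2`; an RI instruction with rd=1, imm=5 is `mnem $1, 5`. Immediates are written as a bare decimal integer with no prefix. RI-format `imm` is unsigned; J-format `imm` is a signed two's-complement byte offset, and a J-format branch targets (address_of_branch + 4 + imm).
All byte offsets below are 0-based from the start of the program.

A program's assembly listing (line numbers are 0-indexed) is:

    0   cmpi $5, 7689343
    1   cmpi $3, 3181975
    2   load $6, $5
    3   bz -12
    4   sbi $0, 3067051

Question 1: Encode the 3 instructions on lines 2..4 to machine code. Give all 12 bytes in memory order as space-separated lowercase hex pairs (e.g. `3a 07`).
00 00 50 1f f4 ff ff eb ab cc 2e 44

line 2 (load): pack op=0x7:6|rd=6:3|rs=5:3|pad=0:20 = 0x1f500000; little→ 00 00 50 1f
line 3 (bz): pack op=0x3a:6|imm=-12:26 = 0xebfffff4; little→ f4 ff ff eb
line 4 (sbi): pack op=0x11:6|rd=0:3|imm=3067051:23 = 0x442eccab; little→ ab cc 2e 44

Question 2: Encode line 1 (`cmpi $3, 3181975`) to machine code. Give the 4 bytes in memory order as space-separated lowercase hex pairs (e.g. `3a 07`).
1. cmpi fields op=0x3e:6|rd=3:3|imm=3181975:23 → word f9b08d97h → 97 8d b0 f9

97 8d b0 f9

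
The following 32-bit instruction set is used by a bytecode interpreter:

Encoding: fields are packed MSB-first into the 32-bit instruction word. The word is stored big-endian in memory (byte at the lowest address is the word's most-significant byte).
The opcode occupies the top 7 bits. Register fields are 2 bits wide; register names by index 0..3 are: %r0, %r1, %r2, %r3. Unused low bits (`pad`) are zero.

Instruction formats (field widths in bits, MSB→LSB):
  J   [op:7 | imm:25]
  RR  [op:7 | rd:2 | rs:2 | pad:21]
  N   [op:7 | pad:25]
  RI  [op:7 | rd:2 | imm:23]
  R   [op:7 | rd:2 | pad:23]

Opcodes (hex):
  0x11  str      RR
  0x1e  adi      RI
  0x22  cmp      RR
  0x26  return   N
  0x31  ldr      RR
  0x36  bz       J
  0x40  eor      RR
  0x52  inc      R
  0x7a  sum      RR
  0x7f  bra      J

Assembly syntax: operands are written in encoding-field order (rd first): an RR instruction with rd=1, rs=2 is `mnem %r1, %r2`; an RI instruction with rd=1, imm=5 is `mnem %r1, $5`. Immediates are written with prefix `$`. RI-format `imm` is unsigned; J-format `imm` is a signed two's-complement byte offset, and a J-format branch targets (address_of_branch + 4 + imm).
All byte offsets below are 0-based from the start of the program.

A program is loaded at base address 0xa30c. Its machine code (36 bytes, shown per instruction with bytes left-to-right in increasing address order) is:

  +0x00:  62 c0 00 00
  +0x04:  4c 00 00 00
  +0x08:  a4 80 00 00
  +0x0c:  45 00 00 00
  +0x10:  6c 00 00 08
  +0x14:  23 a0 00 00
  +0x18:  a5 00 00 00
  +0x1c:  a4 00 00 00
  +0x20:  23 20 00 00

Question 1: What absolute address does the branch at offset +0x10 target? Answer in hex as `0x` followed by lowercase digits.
0xa328

off 0x10: read 6c 00 00 08 as big → 0x6c000008
  op=0x6c000008>>25=0x36 ⇒ bz (J)
  imm@[24:0]=0x8 ⇒ $8
  target = base 0xa30c + off 0x10 + 4 + imm 8 = 0xa328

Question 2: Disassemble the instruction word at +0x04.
return

+0x04: 4c 00 00 00 ⇒ word 0x4c000000 (big)
  op=0x4c000000>>25=0x26 ⇒ return (N)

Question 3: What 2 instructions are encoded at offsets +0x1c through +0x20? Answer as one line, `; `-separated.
inc %r0; str %r2, %r1

off 0x1c: read a4 00 00 00 as big → 0xa4000000
  top 7b → 0x52 → inc [R]
  rd@[24:23]=0x0 ⇒ %r0
off 0x20: read 23 20 00 00 as big → 0x23200000
  top 7b → 0x11 → str [RR]
  rd@[24:23]=0x2 ⇒ %r2
  rs@[22:21]=0x1 ⇒ %r1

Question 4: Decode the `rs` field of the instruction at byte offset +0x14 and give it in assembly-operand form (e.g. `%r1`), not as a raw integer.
@+14  big-endian(23 a0 00 00) = 0x23a00000
  top 7b → 0x11 → str [RR]
  [24:23] rd=3 = %r3
  [22:21] rs=1 = %r1

%r1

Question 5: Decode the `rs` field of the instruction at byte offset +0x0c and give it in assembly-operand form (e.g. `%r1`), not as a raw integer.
off 0x0c: read 45 00 00 00 as big → 0x45000000
  op=0x45000000>>25=0x22 ⇒ cmp (RR)
  [24:23] rd=2 = %r2
  [22:21] rs=0 = %r0

%r0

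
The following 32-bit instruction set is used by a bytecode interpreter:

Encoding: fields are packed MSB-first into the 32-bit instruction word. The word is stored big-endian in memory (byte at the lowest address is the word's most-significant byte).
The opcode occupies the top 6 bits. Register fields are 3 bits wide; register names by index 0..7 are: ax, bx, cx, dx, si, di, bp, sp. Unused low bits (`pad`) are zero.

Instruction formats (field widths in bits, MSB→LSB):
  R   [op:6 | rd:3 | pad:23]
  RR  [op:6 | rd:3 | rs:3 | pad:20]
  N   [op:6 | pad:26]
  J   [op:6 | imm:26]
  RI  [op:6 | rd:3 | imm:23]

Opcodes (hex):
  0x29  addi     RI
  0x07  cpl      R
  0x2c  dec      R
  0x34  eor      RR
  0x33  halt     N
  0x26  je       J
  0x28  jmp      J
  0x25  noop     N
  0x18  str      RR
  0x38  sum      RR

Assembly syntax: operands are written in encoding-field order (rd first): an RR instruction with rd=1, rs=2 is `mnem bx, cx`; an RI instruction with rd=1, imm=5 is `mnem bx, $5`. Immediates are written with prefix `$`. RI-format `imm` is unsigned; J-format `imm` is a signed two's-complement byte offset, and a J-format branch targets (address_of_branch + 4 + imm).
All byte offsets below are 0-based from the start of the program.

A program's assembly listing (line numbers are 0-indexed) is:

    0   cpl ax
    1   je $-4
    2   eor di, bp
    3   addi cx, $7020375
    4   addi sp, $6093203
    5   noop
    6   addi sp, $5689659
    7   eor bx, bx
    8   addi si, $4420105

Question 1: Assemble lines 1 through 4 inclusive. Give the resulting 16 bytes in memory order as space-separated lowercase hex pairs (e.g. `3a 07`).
9b ff ff fc d2 e0 00 00 a5 6b 1f 57 a7 dc f9 93

L1: je op=0x26:6|imm=-4:26 ⇒ 0x9bfffffc ⇒ big 9b ff ff fc
L2: eor op=0x34:6|rd=5:3|rs=6:3|pad=0:20 ⇒ 0xd2e00000 ⇒ big d2 e0 00 00
L3: addi op=0x29:6|rd=2:3|imm=7020375:23 ⇒ 0xa56b1f57 ⇒ big a5 6b 1f 57
L4: addi op=0x29:6|rd=7:3|imm=6093203:23 ⇒ 0xa7dcf993 ⇒ big a7 dc f9 93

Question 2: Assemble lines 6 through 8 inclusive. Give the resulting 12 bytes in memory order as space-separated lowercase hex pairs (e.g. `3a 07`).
a7 d6 d1 3b d0 90 00 00 a6 43 72 09

line 6 (addi): pack op=0x29:6|rd=7:3|imm=5689659:23 = 0xa7d6d13b; big→ a7 d6 d1 3b
line 7 (eor): pack op=0x34:6|rd=1:3|rs=1:3|pad=0:20 = 0xd0900000; big→ d0 90 00 00
line 8 (addi): pack op=0x29:6|rd=4:3|imm=4420105:23 = 0xa6437209; big→ a6 43 72 09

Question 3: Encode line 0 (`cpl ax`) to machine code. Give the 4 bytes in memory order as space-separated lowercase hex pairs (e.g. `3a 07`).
line 0 (cpl): pack op=0x7:6|rd=0:3|pad=0:23 = 0x1c000000; big→ 1c 00 00 00

1c 00 00 00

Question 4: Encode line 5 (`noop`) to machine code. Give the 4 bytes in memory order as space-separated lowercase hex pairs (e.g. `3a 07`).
5. noop fields op=0x25:6|pad=0:26 → word 94000000h → 94 00 00 00

94 00 00 00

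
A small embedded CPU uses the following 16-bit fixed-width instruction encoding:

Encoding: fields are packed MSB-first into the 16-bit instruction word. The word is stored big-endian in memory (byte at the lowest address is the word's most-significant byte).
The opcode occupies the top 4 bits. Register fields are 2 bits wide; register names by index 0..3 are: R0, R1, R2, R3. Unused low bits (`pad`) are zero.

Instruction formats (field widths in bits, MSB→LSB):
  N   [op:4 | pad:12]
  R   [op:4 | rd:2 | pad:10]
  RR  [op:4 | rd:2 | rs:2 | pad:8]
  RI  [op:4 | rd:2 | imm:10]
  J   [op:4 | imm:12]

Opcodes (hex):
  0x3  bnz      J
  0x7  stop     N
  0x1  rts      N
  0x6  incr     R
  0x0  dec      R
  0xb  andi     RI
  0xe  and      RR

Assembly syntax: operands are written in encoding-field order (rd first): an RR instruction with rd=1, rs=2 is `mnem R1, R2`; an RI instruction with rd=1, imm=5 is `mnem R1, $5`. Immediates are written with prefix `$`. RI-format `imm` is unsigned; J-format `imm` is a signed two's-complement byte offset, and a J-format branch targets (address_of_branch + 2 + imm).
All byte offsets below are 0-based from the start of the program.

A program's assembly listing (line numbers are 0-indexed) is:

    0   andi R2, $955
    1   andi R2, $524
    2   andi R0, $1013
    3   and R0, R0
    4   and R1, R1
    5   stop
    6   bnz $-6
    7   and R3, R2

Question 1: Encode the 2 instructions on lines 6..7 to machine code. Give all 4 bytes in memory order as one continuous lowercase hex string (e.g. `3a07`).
line 6 (bnz): pack op=0x3:4|imm=-6:12 = 0x3ffa; big→ 3f fa
line 7 (and): pack op=0xe:4|rd=3:2|rs=2:2|pad=0:8 = 0xee00; big→ ee 00

3ffaee00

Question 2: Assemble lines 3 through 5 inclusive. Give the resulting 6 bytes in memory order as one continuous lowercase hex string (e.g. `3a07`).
e000e5007000

L3: and op=0xe:4|rd=0:2|rs=0:2|pad=0:8 ⇒ 0xe000 ⇒ big e0 00
L4: and op=0xe:4|rd=1:2|rs=1:2|pad=0:8 ⇒ 0xe500 ⇒ big e5 00
L5: stop op=0x7:4|pad=0:12 ⇒ 0x7000 ⇒ big 70 00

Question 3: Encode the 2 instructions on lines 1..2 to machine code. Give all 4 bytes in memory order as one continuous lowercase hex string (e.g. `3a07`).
line 1 (andi): pack op=0xb:4|rd=2:2|imm=524:10 = 0xba0c; big→ ba 0c
line 2 (andi): pack op=0xb:4|rd=0:2|imm=1013:10 = 0xb3f5; big→ b3 f5

ba0cb3f5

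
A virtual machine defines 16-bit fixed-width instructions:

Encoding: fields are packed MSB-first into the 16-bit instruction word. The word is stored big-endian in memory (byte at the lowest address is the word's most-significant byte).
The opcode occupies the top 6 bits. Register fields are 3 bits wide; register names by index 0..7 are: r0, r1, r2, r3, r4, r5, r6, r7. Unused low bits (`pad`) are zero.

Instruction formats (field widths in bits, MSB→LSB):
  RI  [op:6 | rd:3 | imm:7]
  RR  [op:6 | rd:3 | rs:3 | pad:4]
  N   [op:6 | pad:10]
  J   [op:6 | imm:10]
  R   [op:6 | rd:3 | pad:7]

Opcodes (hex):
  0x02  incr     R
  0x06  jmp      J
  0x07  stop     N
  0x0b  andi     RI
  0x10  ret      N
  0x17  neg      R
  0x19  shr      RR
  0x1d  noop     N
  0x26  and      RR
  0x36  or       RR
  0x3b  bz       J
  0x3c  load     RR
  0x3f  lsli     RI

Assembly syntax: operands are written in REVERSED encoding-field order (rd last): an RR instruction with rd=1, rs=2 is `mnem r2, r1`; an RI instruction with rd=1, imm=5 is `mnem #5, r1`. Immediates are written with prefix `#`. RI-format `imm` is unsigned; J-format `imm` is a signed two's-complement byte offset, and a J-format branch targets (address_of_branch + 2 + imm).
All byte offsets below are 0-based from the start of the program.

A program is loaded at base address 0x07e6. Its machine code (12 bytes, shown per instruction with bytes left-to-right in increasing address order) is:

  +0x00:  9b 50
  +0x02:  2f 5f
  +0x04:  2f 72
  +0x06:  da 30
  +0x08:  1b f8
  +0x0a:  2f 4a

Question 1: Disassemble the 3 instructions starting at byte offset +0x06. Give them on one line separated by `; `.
or r3, r4; jmp #-8; andi #74, r6

+0x06: da 30 ⇒ word 0xda30 (big)
  opcode bits[15:10]=0x36: or/RR
  rd: (w>>7)&0x7=0x4 → r4
  rs: (w>>4)&0x7=0x3 → r3
+0x08: 1b f8 ⇒ word 0x1bf8 (big)
  opcode bits[15:10]=0x6: jmp/J
  imm: (w>>0)&0x3ff=0x3f8 (s10→-8) → #-8
+0x0a: 2f 4a ⇒ word 0x2f4a (big)
  opcode bits[15:10]=0xb: andi/RI
  rd: (w>>7)&0x7=0x6 → r6
  imm: (w>>0)&0x7f=0x4a → #74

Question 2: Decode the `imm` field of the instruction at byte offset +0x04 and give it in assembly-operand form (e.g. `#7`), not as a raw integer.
#114

@+04  big-endian(2f 72) = 0x2f72
  top 6b → 0xb → andi [RI]
  rd@[9:7]=0x6 ⇒ r6
  imm@[6:0]=0x72 ⇒ #114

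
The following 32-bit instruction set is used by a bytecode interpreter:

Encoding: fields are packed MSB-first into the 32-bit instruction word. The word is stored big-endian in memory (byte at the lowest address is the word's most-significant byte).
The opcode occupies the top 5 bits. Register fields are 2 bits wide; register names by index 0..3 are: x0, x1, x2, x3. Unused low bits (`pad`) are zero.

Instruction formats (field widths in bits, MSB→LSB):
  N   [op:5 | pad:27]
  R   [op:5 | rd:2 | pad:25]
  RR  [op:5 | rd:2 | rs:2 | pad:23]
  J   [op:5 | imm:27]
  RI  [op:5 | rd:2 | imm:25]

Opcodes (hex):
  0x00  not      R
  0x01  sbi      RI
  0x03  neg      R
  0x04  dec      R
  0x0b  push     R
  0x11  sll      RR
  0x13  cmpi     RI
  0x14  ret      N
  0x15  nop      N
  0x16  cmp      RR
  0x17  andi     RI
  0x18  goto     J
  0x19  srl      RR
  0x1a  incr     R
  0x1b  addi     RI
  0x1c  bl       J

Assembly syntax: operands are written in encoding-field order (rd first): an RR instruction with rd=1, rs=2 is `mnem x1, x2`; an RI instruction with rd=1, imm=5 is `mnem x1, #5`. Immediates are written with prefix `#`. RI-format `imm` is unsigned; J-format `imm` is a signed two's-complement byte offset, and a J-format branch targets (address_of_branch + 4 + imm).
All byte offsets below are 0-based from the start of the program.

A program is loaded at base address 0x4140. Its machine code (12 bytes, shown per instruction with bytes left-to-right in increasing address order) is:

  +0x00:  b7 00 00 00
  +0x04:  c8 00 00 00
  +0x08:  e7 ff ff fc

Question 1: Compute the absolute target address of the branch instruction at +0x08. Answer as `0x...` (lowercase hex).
0x4148

@+08  big-endian(e7 ff ff fc) = 0xe7fffffc
  opcode bits[31:27]=0x1c: bl/J
  imm@[26:0]=0x7fffffc (s27→-4) ⇒ #-4
  target = base 0x4140 + off 0x08 + 4 + imm -4 = 0x4148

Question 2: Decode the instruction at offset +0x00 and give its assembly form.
cmp x3, x2

[00] b7 00 00 00 → 0xb7000000
  top 5b → 0x16 → cmp [RR]
  [26:25] rd=3 = x3
  [24:23] rs=2 = x2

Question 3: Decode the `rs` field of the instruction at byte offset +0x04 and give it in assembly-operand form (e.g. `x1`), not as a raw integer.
x0

@+04  big-endian(c8 00 00 00) = 0xc8000000
  opcode bits[31:27]=0x19: srl/RR
  rd@[26:25]=0x0 ⇒ x0
  rs@[24:23]=0x0 ⇒ x0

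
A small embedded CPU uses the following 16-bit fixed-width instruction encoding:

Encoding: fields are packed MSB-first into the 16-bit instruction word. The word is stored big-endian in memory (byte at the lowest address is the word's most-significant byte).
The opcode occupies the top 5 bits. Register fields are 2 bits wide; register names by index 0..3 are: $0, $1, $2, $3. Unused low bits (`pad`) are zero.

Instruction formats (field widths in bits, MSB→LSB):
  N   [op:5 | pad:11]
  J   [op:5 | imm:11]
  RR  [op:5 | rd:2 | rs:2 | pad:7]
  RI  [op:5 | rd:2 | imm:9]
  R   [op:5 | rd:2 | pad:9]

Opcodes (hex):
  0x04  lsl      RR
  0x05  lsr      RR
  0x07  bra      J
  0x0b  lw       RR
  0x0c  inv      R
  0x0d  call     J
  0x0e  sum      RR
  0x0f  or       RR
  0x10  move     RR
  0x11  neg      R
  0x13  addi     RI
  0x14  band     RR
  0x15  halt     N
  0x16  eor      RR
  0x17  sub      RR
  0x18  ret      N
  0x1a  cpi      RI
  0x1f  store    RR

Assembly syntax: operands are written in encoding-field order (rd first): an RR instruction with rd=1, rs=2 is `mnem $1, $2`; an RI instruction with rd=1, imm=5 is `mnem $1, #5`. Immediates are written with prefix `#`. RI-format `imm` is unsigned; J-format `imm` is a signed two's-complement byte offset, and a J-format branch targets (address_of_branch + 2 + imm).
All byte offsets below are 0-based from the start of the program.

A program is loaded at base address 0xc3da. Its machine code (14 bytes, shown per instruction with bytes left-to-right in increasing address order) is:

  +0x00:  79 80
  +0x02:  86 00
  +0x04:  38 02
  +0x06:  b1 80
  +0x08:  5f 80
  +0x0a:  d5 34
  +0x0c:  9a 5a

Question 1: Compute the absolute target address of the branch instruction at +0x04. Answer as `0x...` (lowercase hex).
@+04  big-endian(38 02) = 0x3802
  opcode bits[15:11]=0x7: bra/J
  imm@[10:0]=0x2 ⇒ #2
  target = base 0xc3da + off 0x04 + 2 + imm 2 = 0xc3e2

0xc3e2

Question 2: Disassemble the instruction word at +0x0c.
addi $1, #90

[0c] 9a 5a → 0x9a5a
  op=0x9a5a>>11=0x13 ⇒ addi (RI)
  rd@[10:9]=0x1 ⇒ $1
  imm@[8:0]=0x5a ⇒ #90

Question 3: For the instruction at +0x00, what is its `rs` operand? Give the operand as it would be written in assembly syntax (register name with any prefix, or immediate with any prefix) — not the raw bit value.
@+00  big-endian(79 80) = 0x7980
  top 5b → 0xf → or [RR]
  rd@[10:9]=0x0 ⇒ $0
  rs@[8:7]=0x3 ⇒ $3

$3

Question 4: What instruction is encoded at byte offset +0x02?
+0x02: 86 00 ⇒ word 0x8600 (big)
  opcode bits[15:11]=0x10: move/RR
  [10:9] rd=3 = $3
  [8:7] rs=0 = $0

move $3, $0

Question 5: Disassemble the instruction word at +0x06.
@+06  big-endian(b1 80) = 0xb180
  op=0xb180>>11=0x16 ⇒ eor (RR)
  rd: (w>>9)&0x3=0x0 → $0
  rs: (w>>7)&0x3=0x3 → $3

eor $0, $3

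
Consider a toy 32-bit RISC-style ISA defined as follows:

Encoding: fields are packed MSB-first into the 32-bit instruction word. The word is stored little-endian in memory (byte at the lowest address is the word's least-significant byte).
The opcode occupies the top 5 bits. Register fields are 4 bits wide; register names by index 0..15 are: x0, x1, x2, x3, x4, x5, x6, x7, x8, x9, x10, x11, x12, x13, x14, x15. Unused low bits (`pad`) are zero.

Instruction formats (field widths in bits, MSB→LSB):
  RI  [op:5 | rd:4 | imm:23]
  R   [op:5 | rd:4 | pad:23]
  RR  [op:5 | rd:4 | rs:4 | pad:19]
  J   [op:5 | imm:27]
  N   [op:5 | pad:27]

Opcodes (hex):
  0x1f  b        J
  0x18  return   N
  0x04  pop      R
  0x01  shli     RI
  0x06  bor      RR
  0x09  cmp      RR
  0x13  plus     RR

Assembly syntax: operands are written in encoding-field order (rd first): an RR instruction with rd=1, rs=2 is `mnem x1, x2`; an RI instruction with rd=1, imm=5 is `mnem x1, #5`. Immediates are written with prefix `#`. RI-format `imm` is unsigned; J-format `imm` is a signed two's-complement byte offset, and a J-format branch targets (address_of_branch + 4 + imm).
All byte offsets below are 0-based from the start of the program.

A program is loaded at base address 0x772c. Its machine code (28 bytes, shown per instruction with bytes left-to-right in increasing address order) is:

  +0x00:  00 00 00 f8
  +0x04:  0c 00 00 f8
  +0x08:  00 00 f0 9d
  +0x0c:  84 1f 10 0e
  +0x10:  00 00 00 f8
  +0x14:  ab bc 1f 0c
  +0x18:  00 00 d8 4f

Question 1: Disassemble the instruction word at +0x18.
cmp x15, x11

off 0x18: read 00 00 d8 4f as little → 0x4fd80000
  top 5b → 0x9 → cmp [RR]
  [26:23] rd=15 = x15
  [22:19] rs=11 = x11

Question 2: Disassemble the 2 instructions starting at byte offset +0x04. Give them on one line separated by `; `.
off 0x04: read 0c 00 00 f8 as little → 0xf800000c
  opcode bits[31:27]=0x1f: b/J
  imm: (w>>0)&0x7ffffff=0xc → #12
off 0x08: read 00 00 f0 9d as little → 0x9df00000
  opcode bits[31:27]=0x13: plus/RR
  rd: (w>>23)&0xf=0xb → x11
  rs: (w>>19)&0xf=0xe → x14

b #12; plus x11, x14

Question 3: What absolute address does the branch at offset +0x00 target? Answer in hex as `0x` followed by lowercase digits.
0x7730

@+00  little-endian(00 00 00 f8) = 0xf8000000
  op=0xf8000000>>27=0x1f ⇒ b (J)
  imm@[26:0]=0x0 ⇒ #0
  target = base 0x772c + off 0x00 + 4 + imm 0 = 0x7730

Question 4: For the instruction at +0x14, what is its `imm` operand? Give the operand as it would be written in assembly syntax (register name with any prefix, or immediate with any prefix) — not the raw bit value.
[14] ab bc 1f 0c → 0x0c1fbcab
  op=0x0c1fbcab>>27=0x1 ⇒ shli (RI)
  rd: (w>>23)&0xf=0x8 → x8
  imm: (w>>0)&0x7fffff=0x1fbcab → #2079915

#2079915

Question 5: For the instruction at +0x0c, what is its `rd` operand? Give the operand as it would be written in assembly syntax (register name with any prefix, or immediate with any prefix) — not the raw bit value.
x12

[0c] 84 1f 10 0e → 0x0e101f84
  opcode bits[31:27]=0x1: shli/RI
  rd@[26:23]=0xc ⇒ x12
  imm@[22:0]=0x101f84 ⇒ #1056644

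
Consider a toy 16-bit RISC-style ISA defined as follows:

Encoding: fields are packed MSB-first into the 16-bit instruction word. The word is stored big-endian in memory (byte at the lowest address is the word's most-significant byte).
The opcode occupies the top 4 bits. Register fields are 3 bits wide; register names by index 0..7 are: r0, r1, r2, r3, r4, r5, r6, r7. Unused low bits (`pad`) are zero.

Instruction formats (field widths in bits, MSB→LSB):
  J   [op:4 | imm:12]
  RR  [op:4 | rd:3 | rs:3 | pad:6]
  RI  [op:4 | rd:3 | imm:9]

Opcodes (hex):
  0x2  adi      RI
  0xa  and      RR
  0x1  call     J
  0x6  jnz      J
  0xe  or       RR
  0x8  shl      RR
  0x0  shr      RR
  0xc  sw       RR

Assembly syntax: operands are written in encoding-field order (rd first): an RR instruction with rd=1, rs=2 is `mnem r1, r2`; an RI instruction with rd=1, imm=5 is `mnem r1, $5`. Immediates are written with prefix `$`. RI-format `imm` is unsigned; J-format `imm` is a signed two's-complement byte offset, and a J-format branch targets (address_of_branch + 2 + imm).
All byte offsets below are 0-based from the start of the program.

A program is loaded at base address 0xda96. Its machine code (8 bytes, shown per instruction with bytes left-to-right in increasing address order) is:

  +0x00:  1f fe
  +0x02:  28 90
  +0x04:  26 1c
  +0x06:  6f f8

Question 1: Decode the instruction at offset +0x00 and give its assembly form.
call $-2

+0x00: 1f fe ⇒ word 0x1ffe (big)
  op=0x1ffe>>12=0x1 ⇒ call (J)
  imm: (w>>0)&0xfff=0xffe (s12→-2) → $-2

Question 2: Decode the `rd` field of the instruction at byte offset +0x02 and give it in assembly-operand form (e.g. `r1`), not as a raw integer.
r4

+0x02: 28 90 ⇒ word 0x2890 (big)
  opcode bits[15:12]=0x2: adi/RI
  rd: (w>>9)&0x7=0x4 → r4
  imm: (w>>0)&0x1ff=0x90 → $144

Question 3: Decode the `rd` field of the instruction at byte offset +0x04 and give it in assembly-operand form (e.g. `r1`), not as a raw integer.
r3

+0x04: 26 1c ⇒ word 0x261c (big)
  top 4b → 0x2 → adi [RI]
  rd: (w>>9)&0x7=0x3 → r3
  imm: (w>>0)&0x1ff=0x1c → $28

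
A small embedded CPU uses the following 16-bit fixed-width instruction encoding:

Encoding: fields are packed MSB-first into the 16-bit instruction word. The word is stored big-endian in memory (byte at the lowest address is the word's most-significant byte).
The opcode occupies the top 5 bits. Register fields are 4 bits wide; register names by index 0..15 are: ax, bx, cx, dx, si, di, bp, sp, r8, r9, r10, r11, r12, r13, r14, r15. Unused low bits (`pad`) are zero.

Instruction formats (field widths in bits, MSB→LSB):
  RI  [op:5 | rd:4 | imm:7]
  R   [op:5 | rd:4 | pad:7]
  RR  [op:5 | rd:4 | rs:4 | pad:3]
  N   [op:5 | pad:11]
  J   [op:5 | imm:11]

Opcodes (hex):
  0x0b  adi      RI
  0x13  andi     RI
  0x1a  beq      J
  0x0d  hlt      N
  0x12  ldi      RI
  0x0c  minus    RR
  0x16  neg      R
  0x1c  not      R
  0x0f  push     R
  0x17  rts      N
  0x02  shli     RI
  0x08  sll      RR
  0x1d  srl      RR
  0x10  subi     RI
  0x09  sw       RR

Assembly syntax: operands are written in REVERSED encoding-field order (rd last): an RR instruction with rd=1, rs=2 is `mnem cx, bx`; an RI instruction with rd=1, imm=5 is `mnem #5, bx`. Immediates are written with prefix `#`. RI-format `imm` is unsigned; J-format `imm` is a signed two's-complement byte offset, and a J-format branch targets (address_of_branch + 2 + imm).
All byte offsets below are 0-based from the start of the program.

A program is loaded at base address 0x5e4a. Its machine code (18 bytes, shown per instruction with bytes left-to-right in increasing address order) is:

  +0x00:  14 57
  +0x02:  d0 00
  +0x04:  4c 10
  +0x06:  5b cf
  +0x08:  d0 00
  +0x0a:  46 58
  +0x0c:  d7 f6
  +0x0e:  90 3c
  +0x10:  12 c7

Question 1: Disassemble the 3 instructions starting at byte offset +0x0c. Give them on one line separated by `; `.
+0x0c: d7 f6 ⇒ word 0xd7f6 (big)
  op=0xd7f6>>11=0x1a ⇒ beq (J)
  [10:0] imm=2038 (s11→-10) = #-10
+0x0e: 90 3c ⇒ word 0x903c (big)
  op=0x903c>>11=0x12 ⇒ ldi (RI)
  [10:7] rd=0 = ax
  [6:0] imm=60 = #60
+0x10: 12 c7 ⇒ word 0x12c7 (big)
  op=0x12c7>>11=0x2 ⇒ shli (RI)
  [10:7] rd=5 = di
  [6:0] imm=71 = #71

beq #-10; ldi #60, ax; shli #71, di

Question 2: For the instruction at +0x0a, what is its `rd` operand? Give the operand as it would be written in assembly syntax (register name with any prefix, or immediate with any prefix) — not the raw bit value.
+0x0a: 46 58 ⇒ word 0x4658 (big)
  opcode bits[15:11]=0x8: sll/RR
  rd@[10:7]=0xc ⇒ r12
  rs@[6:3]=0xb ⇒ r11

r12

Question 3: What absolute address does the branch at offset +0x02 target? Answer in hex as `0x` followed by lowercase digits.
0x5e4e

+0x02: d0 00 ⇒ word 0xd000 (big)
  top 5b → 0x1a → beq [J]
  imm@[10:0]=0x0 ⇒ #0
  target = base 0x5e4a + off 0x02 + 2 + imm 0 = 0x5e4e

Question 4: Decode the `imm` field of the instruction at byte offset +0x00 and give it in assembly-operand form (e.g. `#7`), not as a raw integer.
#87

@+00  big-endian(14 57) = 0x1457
  opcode bits[15:11]=0x2: shli/RI
  rd: (w>>7)&0xf=0x8 → r8
  imm: (w>>0)&0x7f=0x57 → #87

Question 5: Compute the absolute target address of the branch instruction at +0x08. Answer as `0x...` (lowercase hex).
off 0x08: read d0 00 as big → 0xd000
  op=0xd000>>11=0x1a ⇒ beq (J)
  imm@[10:0]=0x0 ⇒ #0
  target = base 0x5e4a + off 0x08 + 2 + imm 0 = 0x5e54

0x5e54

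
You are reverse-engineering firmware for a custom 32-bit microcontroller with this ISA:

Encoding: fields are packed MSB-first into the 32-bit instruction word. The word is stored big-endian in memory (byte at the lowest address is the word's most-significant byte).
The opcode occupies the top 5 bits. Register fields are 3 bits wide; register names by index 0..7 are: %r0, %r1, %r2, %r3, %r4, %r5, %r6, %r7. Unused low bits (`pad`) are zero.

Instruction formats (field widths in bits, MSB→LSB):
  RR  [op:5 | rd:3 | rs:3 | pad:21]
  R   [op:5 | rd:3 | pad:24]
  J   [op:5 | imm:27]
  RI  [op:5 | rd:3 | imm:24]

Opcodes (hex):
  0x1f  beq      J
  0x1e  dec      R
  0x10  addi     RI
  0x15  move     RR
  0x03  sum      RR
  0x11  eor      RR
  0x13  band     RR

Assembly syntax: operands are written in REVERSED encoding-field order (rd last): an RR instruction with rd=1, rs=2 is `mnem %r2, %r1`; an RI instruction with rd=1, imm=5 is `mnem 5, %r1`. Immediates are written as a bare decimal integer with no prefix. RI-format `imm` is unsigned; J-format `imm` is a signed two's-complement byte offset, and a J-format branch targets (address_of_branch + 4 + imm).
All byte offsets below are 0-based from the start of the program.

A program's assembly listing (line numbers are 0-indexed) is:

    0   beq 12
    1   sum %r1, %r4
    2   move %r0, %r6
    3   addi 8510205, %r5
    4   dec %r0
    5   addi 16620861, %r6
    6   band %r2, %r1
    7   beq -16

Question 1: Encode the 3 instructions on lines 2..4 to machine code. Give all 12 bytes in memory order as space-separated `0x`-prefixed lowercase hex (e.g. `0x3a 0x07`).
line 2 (move): pack op=0x15:5|rd=6:3|rs=0:3|pad=0:21 = 0xae000000; big→ ae 00 00 00
line 3 (addi): pack op=0x10:5|rd=5:3|imm=8510205:24 = 0x8581dafd; big→ 85 81 da fd
line 4 (dec): pack op=0x1e:5|rd=0:3|pad=0:24 = 0xf0000000; big→ f0 00 00 00

0xae 0x00 0x00 0x00 0x85 0x81 0xda 0xfd 0xf0 0x00 0x00 0x00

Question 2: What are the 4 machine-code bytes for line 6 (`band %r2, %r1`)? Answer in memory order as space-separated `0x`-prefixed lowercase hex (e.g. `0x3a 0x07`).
line 6 (band): pack op=0x13:5|rd=1:3|rs=2:3|pad=0:21 = 0x99400000; big→ 99 40 00 00

0x99 0x40 0x00 0x00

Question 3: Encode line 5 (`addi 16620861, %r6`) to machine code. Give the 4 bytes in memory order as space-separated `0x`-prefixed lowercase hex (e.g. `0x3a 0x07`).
5. addi fields op=0x10:5|rd=6:3|imm=16620861:24 → word 86fd9d3dh → 86 fd 9d 3d

0x86 0xfd 0x9d 0x3d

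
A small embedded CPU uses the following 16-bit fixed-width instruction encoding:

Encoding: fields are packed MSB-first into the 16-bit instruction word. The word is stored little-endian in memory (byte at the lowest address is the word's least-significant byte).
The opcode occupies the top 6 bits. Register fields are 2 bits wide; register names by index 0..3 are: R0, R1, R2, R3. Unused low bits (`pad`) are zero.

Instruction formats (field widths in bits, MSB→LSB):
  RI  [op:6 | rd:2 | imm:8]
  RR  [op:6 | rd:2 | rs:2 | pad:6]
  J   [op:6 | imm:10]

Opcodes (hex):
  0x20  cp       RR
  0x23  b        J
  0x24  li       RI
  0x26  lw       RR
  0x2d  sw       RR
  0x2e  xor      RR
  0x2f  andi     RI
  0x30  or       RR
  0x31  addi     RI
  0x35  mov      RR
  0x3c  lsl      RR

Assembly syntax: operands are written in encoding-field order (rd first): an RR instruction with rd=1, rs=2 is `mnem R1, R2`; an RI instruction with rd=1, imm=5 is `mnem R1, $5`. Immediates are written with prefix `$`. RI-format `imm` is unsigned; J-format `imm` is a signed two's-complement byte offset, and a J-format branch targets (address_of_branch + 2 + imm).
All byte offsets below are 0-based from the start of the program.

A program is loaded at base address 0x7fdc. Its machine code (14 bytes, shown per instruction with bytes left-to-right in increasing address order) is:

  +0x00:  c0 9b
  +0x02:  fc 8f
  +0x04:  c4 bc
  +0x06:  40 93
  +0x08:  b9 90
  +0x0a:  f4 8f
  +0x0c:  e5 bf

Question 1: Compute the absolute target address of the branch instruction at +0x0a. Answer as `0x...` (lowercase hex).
+0x0a: f4 8f ⇒ word 0x8ff4 (little)
  op=0x8ff4>>10=0x23 ⇒ b (J)
  imm@[9:0]=0x3f4 (s10→-12) ⇒ $-12
  target = base 0x7fdc + off 0x0a + 2 + imm -12 = 0x7fdc

0x7fdc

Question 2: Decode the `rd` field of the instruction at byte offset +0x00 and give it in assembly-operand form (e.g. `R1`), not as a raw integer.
@+00  little-endian(c0 9b) = 0x9bc0
  op=0x9bc0>>10=0x26 ⇒ lw (RR)
  rd@[9:8]=0x3 ⇒ R3
  rs@[7:6]=0x3 ⇒ R3

R3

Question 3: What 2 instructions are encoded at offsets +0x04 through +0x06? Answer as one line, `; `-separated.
andi R0, $196; li R3, $64

off 0x04: read c4 bc as little → 0xbcc4
  opcode bits[15:10]=0x2f: andi/RI
  rd@[9:8]=0x0 ⇒ R0
  imm@[7:0]=0xc4 ⇒ $196
off 0x06: read 40 93 as little → 0x9340
  opcode bits[15:10]=0x24: li/RI
  rd@[9:8]=0x3 ⇒ R3
  imm@[7:0]=0x40 ⇒ $64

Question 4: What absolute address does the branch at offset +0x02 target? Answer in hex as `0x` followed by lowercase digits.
@+02  little-endian(fc 8f) = 0x8ffc
  top 6b → 0x23 → b [J]
  imm: (w>>0)&0x3ff=0x3fc (s10→-4) → $-4
  target = base 0x7fdc + off 0x02 + 2 + imm -4 = 0x7fdc

0x7fdc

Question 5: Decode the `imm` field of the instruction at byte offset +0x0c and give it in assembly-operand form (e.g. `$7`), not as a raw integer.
@+0c  little-endian(e5 bf) = 0xbfe5
  opcode bits[15:10]=0x2f: andi/RI
  rd: (w>>8)&0x3=0x3 → R3
  imm: (w>>0)&0xff=0xe5 → $229

$229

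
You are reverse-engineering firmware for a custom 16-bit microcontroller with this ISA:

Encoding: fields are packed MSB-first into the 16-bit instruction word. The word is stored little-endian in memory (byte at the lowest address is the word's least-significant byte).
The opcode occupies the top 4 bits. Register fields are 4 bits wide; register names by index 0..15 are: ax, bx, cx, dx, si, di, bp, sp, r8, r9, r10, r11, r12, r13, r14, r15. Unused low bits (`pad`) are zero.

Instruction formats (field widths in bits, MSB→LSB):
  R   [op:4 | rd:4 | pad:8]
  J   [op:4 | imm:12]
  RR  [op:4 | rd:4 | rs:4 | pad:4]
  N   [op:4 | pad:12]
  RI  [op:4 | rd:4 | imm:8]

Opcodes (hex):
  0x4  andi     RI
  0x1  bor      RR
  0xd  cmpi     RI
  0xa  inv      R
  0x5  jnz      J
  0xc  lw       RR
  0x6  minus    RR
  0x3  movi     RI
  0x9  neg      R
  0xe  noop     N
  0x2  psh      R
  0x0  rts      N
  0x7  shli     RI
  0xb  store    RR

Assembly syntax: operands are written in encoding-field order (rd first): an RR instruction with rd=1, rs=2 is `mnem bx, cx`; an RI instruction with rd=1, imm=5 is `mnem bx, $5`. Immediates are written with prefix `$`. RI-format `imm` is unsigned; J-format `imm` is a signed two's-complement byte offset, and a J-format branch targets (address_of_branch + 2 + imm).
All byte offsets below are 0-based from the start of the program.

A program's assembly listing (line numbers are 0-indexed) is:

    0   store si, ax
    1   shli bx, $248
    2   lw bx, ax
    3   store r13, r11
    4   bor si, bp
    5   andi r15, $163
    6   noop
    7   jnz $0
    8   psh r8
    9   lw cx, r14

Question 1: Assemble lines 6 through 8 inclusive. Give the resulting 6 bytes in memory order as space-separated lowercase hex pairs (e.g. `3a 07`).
00 e0 00 50 00 28

L6: noop op=0xe:4|pad=0:12 ⇒ 0xe000 ⇒ little 00 e0
L7: jnz op=0x5:4|imm=0:12 ⇒ 0x5000 ⇒ little 00 50
L8: psh op=0x2:4|rd=8:4|pad=0:8 ⇒ 0x2800 ⇒ little 00 28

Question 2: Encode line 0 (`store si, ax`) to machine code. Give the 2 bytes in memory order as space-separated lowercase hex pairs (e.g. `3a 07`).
0. store fields op=0xb:4|rd=4:4|rs=0:4|pad=0:4 → word b400h → 00 b4

00 b4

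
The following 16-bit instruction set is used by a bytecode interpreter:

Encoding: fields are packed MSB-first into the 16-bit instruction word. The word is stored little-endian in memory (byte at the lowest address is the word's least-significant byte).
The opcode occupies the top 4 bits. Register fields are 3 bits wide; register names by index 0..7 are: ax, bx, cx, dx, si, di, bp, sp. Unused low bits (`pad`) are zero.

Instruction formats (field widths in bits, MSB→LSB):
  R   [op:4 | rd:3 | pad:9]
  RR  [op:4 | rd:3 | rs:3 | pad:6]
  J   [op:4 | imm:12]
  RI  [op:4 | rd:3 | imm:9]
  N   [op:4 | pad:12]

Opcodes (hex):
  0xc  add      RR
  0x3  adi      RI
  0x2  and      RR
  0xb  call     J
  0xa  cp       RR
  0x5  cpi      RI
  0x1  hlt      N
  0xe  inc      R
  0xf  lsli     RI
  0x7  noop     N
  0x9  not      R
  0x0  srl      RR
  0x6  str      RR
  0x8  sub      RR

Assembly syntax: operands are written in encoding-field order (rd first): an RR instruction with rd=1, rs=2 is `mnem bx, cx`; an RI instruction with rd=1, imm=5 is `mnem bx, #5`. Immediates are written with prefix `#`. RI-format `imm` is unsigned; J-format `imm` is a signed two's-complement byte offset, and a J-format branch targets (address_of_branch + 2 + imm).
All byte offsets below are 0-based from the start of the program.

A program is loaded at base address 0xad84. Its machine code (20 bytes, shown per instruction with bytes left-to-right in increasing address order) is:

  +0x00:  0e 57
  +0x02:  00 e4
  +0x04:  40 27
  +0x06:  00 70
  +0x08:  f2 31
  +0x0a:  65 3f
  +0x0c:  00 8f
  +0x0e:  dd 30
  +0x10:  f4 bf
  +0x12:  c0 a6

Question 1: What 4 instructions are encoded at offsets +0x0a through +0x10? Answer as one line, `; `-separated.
adi sp, #357; sub sp, si; adi ax, #221; call #-12

+0x0a: 65 3f ⇒ word 0x3f65 (little)
  op=0x3f65>>12=0x3 ⇒ adi (RI)
  [11:9] rd=7 = sp
  [8:0] imm=357 = #357
+0x0c: 00 8f ⇒ word 0x8f00 (little)
  op=0x8f00>>12=0x8 ⇒ sub (RR)
  [11:9] rd=7 = sp
  [8:6] rs=4 = si
+0x0e: dd 30 ⇒ word 0x30dd (little)
  op=0x30dd>>12=0x3 ⇒ adi (RI)
  [11:9] rd=0 = ax
  [8:0] imm=221 = #221
+0x10: f4 bf ⇒ word 0xbff4 (little)
  op=0xbff4>>12=0xb ⇒ call (J)
  [11:0] imm=4084 (s12→-12) = #-12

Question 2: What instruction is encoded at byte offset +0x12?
cp dx, dx

[12] c0 a6 → 0xa6c0
  op=0xa6c0>>12=0xa ⇒ cp (RR)
  [11:9] rd=3 = dx
  [8:6] rs=3 = dx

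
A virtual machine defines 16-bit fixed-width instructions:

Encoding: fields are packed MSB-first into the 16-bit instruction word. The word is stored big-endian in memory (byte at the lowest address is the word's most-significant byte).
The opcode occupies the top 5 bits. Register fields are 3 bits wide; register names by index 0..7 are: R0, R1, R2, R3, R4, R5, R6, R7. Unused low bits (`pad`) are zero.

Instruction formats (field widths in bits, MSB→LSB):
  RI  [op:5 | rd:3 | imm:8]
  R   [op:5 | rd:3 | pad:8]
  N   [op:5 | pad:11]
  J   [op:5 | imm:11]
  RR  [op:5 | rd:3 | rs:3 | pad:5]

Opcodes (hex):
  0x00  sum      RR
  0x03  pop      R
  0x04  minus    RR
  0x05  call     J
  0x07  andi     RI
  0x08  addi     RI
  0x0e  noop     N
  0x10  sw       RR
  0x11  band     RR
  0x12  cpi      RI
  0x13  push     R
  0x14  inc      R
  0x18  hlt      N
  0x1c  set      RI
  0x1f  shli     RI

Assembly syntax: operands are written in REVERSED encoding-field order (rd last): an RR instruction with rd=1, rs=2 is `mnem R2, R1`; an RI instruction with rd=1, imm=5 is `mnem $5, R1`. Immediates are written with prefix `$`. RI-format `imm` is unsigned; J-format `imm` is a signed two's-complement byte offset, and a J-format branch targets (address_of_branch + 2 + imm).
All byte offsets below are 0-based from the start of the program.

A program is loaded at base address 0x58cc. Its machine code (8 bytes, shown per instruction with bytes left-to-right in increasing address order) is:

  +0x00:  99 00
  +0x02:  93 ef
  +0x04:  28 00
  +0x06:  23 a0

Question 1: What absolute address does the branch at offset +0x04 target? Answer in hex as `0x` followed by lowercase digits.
0x58d2

[04] 28 00 → 0x2800
  op=0x2800>>11=0x5 ⇒ call (J)
  imm@[10:0]=0x0 ⇒ $0
  target = base 0x58cc + off 0x04 + 2 + imm 0 = 0x58d2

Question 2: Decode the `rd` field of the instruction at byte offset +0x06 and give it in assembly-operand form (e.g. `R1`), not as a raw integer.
@+06  big-endian(23 a0) = 0x23a0
  opcode bits[15:11]=0x4: minus/RR
  rd@[10:8]=0x3 ⇒ R3
  rs@[7:5]=0x5 ⇒ R5

R3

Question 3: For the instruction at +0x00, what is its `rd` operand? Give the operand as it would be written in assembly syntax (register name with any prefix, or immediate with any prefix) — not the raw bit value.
@+00  big-endian(99 00) = 0x9900
  top 5b → 0x13 → push [R]
  rd@[10:8]=0x1 ⇒ R1

R1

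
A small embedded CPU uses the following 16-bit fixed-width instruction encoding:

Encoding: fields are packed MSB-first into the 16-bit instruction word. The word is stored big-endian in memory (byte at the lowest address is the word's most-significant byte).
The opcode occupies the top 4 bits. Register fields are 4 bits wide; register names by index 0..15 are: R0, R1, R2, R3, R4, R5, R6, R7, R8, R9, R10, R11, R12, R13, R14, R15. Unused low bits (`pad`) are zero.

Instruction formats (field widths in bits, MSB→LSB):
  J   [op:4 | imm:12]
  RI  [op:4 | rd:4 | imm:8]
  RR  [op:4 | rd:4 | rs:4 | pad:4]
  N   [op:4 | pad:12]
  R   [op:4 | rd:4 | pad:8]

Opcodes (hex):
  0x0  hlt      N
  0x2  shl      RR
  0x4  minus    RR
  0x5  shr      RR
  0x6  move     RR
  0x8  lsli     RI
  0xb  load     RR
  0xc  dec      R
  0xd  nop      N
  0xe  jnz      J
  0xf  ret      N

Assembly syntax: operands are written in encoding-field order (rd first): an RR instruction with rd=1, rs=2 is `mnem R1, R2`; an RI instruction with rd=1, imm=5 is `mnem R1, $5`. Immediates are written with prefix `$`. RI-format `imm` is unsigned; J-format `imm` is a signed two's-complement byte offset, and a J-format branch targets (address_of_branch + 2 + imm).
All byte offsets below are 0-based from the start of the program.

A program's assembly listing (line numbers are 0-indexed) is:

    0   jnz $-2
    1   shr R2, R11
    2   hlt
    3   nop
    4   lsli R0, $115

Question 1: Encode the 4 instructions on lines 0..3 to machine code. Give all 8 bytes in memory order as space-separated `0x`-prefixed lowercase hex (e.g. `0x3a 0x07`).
0xef 0xfe 0x52 0xb0 0x00 0x00 0xd0 0x00

line 0 (jnz): pack op=0xe:4|imm=-2:12 = 0xeffe; big→ ef fe
line 1 (shr): pack op=0x5:4|rd=2:4|rs=11:4|pad=0:4 = 0x52b0; big→ 52 b0
line 2 (hlt): pack op=0x0:4|pad=0:12 = 0x0000; big→ 00 00
line 3 (nop): pack op=0xd:4|pad=0:12 = 0xd000; big→ d0 00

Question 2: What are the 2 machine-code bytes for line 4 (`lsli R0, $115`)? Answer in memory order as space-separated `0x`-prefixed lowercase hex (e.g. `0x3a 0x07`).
0x80 0x73

4. lsli fields op=0x8:4|rd=0:4|imm=115:8 → word 8073h → 80 73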